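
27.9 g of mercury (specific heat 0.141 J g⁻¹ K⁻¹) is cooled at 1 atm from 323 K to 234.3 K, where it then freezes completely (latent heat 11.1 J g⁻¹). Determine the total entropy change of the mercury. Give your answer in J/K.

ΔS = -2.58 J/K

Cooling step: ΔS₁ = m c ln(T_tr/T_i) = 27.9 × 0.141 × ln(234.3/323) = -1.263 J/K.
Phase change: ΔS₂ = −mL/T_tr = −27.9 × 11.1 / 234.3 = -1.322 J/K.
ΔS_total = (-1.263) + (-1.322) = -2.58 J/K.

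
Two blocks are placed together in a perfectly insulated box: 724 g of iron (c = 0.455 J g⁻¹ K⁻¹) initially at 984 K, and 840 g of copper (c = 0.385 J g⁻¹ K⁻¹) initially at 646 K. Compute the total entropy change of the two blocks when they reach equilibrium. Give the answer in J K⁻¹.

Energy balance: T_f = (m₁c₁T₁ + m₂c₂T₂)/(m₁c₁ + m₂c₂) = 816.56 K.
ΔS₁ = m₁c₁ ln(T_f/T₁) = 329.42 × ln(816.56/984) = -61.45 J/K.
ΔS₂ = m₂c₂ ln(T_f/T₂) = 323.4 × ln(816.56/646) = 75.77 J/K.
ΔS_total = -61.45 + 75.77 = 14.3 J/K.

ΔS_total = 14.3 J/K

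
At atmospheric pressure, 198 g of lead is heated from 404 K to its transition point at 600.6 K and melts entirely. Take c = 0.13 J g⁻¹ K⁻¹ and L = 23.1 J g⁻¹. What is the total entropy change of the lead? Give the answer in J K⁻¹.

Warming step: ΔS₁ = m c ln(T_tr/T_i) = 198 × 0.13 × ln(600.6/404) = 10.21 J/K.
Phase change: ΔS₂ = +mL/T_tr = 198 × 23.1 / 600.6 = 7.615 J/K.
ΔS_total = (10.21) + (7.615) = 17.8 J/K.

ΔS = 17.8 J/K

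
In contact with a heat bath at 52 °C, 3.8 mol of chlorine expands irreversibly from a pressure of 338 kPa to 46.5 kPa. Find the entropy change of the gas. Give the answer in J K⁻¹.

ΔS_gas = 62.7 J/K

Entropy is a state function, so ΔS_gas depends only on the end states.
For an isothermal ideal gas ΔS_gas = nR ln(P₁/P₂) = 3.8 × 8.314 × ln(338/46.5) = 62.7 J/K.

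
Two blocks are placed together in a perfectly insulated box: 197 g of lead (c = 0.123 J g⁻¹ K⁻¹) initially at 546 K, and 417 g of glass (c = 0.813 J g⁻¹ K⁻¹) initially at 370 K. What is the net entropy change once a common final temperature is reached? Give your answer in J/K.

ΔS_total = 1.92 J/K

Energy balance: T_f = (m₁c₁T₁ + m₂c₂T₂)/(m₁c₁ + m₂c₂) = 381.74 K.
ΔS₁ = m₁c₁ ln(T_f/T₁) = 24.231 × ln(381.74/546) = -8.672 J/K.
ΔS₂ = m₂c₂ ln(T_f/T₂) = 339.021 × ln(381.74/370) = 10.59 J/K.
ΔS_total = -8.672 + 10.59 = 1.92 J/K.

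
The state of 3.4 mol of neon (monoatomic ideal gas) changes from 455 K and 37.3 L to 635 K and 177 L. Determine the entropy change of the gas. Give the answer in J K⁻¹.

ΔS = 58.2 J/K

Entropy is a state function: ΔS = nC_V ln(T₂/T₁) + nR ln(V₂/V₁), with C_V = 3R/2 = 12.47 J mol⁻¹ K⁻¹ for a monoatomic ideal gas.
ΔS = 3.4 × [12.47 × ln(635/455) + 8.314 × ln(177/37.3)] = 58.2 J/K.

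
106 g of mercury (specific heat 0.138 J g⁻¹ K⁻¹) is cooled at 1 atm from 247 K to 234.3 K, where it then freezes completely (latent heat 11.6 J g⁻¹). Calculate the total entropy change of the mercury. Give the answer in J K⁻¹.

Cooling step: ΔS₁ = m c ln(T_tr/T_i) = 106 × 0.138 × ln(234.3/247) = -0.7722 J/K.
Phase change: ΔS₂ = −mL/T_tr = −106 × 11.6 / 234.3 = -5.248 J/K.
ΔS_total = (-0.7722) + (-5.248) = -6.02 J/K.

ΔS = -6.02 J/K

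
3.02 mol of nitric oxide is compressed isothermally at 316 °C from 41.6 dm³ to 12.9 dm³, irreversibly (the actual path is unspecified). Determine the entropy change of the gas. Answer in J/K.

Entropy is a state function, so ΔS_gas depends only on the end states.
For an isothermal ideal gas ΔS_gas = nR ln(V₂/V₁) = 3.02 × 8.314 × ln(12.9/41.6) = -29.4 J/K.

ΔS_gas = -29.4 J/K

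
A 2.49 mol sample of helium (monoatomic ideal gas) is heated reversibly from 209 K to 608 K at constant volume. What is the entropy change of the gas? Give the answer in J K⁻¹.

At constant volume, ΔS = nC_V ln(T₂/T₁) with C_V = 3R/2 = 12.47 J mol⁻¹ K⁻¹.
ΔS = 2.49 × 12.47 × ln(608/209) = 33.2 J/K.

ΔS = 33.2 J/K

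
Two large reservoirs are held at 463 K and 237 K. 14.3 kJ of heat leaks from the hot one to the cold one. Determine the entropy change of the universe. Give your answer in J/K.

ΔS_hot = −Q/T_H = −14300/463 = -30.89 J/K and ΔS_cold = +Q/T_C = 14300/237 = 60.34 J/K.
ΔS_total = -30.89 + 60.34 = 29.5 J/K, positive as the second law requires.

ΔS_total = 29.5 J/K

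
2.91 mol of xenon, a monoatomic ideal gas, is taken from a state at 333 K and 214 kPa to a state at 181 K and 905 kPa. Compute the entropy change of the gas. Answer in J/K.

ΔS = nC_p ln(T₂/T₁) − nR ln(P₂/P₁), with C_p = 5R/2 = 20.79 J mol⁻¹ K⁻¹ for a monoatomic ideal gas.
ΔS = 2.91 × [20.79 × ln(181/333) − 8.314 × ln(905/214)] = -71.8 J/K.

ΔS = -71.8 J/K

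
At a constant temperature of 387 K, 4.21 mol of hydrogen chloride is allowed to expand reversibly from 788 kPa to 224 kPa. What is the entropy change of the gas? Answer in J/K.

ΔS_gas = 44 J/K

For an isothermal ideal gas ΔS_gas = nR ln(P₁/P₂) = 4.21 × 8.314 × ln(788/224) = 44 J/K.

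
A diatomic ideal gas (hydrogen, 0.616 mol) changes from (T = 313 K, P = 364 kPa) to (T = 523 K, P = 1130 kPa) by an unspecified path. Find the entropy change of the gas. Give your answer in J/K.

ΔS = nC_p ln(T₂/T₁) − nR ln(P₂/P₁), with C_p = 7R/2 = 29.1 J mol⁻¹ K⁻¹ for a diatomic ideal gas.
ΔS = 0.616 × [29.1 × ln(523/313) − 8.314 × ln(1130/364)] = 3.4 J/K.

ΔS = 3.4 J/K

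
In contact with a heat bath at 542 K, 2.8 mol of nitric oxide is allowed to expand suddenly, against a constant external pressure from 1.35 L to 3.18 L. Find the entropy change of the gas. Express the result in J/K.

ΔS_gas = 19.9 J/K

Entropy is a state function, so ΔS_gas depends only on the end states.
For an isothermal ideal gas ΔS_gas = nR ln(V₂/V₁) = 2.8 × 8.314 × ln(3.18/1.35) = 19.9 J/K.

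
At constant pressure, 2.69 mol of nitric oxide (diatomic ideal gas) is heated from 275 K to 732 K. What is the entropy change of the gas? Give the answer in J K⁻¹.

At constant pressure, ΔS = nC_p ln(T₂/T₁) with C_p = 7R/2 = 29.1 J mol⁻¹ K⁻¹.
ΔS = 2.69 × 29.1 × ln(732/275) = 76.6 J/K.

ΔS = 76.6 J/K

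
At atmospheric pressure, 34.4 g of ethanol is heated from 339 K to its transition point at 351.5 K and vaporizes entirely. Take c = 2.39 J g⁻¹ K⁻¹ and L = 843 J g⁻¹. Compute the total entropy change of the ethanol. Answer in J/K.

ΔS = 85.5 J/K

Warming step: ΔS₁ = m c ln(T_tr/T_i) = 34.4 × 2.39 × ln(351.5/339) = 2.977 J/K.
Phase change: ΔS₂ = +mL/T_tr = 34.4 × 843 / 351.5 = 82.5 J/K.
ΔS_total = (2.977) + (82.5) = 85.5 J/K.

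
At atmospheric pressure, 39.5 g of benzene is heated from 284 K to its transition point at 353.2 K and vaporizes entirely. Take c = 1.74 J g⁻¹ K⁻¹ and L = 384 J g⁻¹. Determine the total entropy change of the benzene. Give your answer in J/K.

Warming step: ΔS₁ = m c ln(T_tr/T_i) = 39.5 × 1.74 × ln(353.2/284) = 14.99 J/K.
Phase change: ΔS₂ = +mL/T_tr = 39.5 × 384 / 353.2 = 42.94 J/K.
ΔS_total = (14.99) + (42.94) = 57.9 J/K.

ΔS = 57.9 J/K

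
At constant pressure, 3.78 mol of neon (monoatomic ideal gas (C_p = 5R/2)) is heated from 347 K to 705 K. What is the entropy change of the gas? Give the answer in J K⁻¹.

At constant pressure, ΔS = nC_p ln(T₂/T₁) with C_p = 5R/2 = 20.79 J mol⁻¹ K⁻¹.
ΔS = 3.78 × 20.79 × ln(705/347) = 55.7 J/K.

ΔS = 55.7 J/K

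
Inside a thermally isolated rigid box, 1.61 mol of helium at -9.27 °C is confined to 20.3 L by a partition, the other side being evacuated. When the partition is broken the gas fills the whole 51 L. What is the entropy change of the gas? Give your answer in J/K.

For an ideal gas in free expansion Q = 0 and W = 0, so T is unchanged.
Entropy is a state function; using a reversible isothermal path, ΔS_gas = nR ln(V₂/V₁) = 1.61 × 8.314 × ln(51/20.3) = 12.3 J/K.

ΔS_gas = 12.3 J/K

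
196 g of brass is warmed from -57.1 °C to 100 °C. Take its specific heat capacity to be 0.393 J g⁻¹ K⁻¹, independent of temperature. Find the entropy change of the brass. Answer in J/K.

ΔS = 42.1 J/K

In kelvin: T₁ = 216.05 K, T₂ = 373.15 K. ΔS = ∫dQ_rev/T = m c ln(T₂/T₁) = 196 × 0.393 × ln(373.15/216.05) = 42.1 J/K.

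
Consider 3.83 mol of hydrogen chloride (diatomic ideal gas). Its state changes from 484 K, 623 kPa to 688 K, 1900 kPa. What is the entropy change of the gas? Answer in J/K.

ΔS = nC_p ln(T₂/T₁) − nR ln(P₂/P₁), with C_p = 7R/2 = 29.1 J mol⁻¹ K⁻¹ for a diatomic ideal gas.
ΔS = 3.83 × [29.1 × ln(688/484) − 8.314 × ln(1900/623)] = 3.69 J/K.

ΔS = 3.69 J/K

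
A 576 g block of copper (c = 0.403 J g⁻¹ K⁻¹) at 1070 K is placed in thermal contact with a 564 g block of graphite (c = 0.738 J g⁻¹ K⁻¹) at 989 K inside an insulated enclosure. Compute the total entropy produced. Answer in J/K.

Energy balance: T_f = (m₁c₁T₁ + m₂c₂T₂)/(m₁c₁ + m₂c₂) = 1018 K.
ΔS₁ = m₁c₁ ln(T_f/T₁) = 232.128 × ln(1018/1070) = -11.564 J/K.
ΔS₂ = m₂c₂ ln(T_f/T₂) = 416.232 × ln(1018/989) = 12.029 J/K.
ΔS_total = -11.564 + 12.029 = 0.465 J/K.

ΔS_total = 0.465 J/K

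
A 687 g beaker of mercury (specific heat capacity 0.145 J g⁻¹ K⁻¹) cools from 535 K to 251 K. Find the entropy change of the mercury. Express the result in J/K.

ΔS = -75.4 J/K

ΔS = ∫dQ_rev/T = m c ln(T₂/T₁) = 687 × 0.145 × ln(251/535) = -75.4 J/K.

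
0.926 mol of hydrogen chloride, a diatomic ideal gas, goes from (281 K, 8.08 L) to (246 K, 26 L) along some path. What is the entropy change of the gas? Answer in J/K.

Entropy is a state function: ΔS = nC_V ln(T₂/T₁) + nR ln(V₂/V₁), with C_V = 5R/2 = 20.79 J mol⁻¹ K⁻¹ for a diatomic ideal gas.
ΔS = 0.926 × [20.79 × ln(246/281) + 8.314 × ln(26/8.08)] = 6.44 J/K.

ΔS = 6.44 J/K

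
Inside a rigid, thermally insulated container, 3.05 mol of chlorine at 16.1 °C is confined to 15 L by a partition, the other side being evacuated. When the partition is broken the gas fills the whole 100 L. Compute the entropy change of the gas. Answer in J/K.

ΔS_gas = 48.1 J/K

No heat is exchanged and no work is done, so the ideal-gas temperature stays constant.
Entropy is a state function; using a reversible isothermal path, ΔS_gas = nR ln(V₂/V₁) = 3.05 × 8.314 × ln(100/15) = 48.1 J/K.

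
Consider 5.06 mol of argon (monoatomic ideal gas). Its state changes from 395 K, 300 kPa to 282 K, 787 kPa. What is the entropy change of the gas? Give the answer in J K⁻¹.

ΔS = -76 J/K

ΔS = nC_p ln(T₂/T₁) − nR ln(P₂/P₁), with C_p = 5R/2 = 20.79 J mol⁻¹ K⁻¹ for a monoatomic ideal gas.
ΔS = 5.06 × [20.79 × ln(282/395) − 8.314 × ln(787/300)] = -76 J/K.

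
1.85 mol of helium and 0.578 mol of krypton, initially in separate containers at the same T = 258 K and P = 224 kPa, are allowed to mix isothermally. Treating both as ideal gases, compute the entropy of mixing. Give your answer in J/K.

ΔS_mix = 11.1 J/K

Mole fractions: x_A = 1.85/2.43 = 0.762, x_B = 0.238.
ΔS_mix = −R(n_A ln x_A + n_B ln x_B) = −8.314 × (1.85 ln 0.762 + 0.578 ln 0.238) = 11.1 J/K.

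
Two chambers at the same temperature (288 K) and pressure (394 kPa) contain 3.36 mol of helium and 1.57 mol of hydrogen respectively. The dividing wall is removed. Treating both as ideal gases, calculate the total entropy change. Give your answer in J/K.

Mole fractions: x_A = 3.36/4.93 = 0.682, x_B = 0.318.
ΔS_mix = −R(n_A ln x_A + n_B ln x_B) = −8.314 × (3.36 ln 0.682 + 1.57 ln 0.318) = 25.6 J/K.

ΔS_mix = 25.6 J/K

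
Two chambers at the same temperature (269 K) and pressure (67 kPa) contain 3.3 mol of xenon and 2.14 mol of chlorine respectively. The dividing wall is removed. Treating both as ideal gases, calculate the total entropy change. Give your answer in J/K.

Mole fractions: x_A = 3.3/5.44 = 0.607, x_B = 0.393.
ΔS_mix = −R(n_A ln x_A + n_B ln x_B) = −8.314 × (3.3 ln 0.607 + 2.14 ln 0.393) = 30.3 J/K.

ΔS_mix = 30.3 J/K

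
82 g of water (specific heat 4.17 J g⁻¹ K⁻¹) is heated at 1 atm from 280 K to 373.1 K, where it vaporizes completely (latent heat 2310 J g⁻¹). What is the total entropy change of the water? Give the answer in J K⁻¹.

ΔS = 606 J/K

Warming step: ΔS₁ = m c ln(T_tr/T_i) = 82 × 4.17 × ln(373.1/280) = 98.16 J/K.
Phase change: ΔS₂ = +mL/T_tr = 82 × 2310 / 373.1 = 507.7 J/K.
ΔS_total = (98.16) + (507.7) = 606 J/K.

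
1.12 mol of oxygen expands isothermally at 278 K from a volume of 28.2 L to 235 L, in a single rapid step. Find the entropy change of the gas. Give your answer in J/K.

ΔS_gas = 19.7 J/K

Entropy is a state function, so ΔS_gas depends only on the end states.
For an isothermal ideal gas ΔS_gas = nR ln(V₂/V₁) = 1.12 × 8.314 × ln(235/28.2) = 19.7 J/K.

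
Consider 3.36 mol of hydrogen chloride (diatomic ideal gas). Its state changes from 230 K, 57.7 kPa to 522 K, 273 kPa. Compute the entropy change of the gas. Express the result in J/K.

ΔS = nC_p ln(T₂/T₁) − nR ln(P₂/P₁), with C_p = 7R/2 = 29.1 J mol⁻¹ K⁻¹ for a diatomic ideal gas.
ΔS = 3.36 × [29.1 × ln(522/230) − 8.314 × ln(273/57.7)] = 36.7 J/K.

ΔS = 36.7 J/K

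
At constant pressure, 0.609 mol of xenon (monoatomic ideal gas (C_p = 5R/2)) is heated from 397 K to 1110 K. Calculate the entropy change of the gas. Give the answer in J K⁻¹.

ΔS = 13 J/K

At constant pressure, ΔS = nC_p ln(T₂/T₁) with C_p = 5R/2 = 20.79 J mol⁻¹ K⁻¹.
ΔS = 0.609 × 20.79 × ln(1110/397) = 13 J/K.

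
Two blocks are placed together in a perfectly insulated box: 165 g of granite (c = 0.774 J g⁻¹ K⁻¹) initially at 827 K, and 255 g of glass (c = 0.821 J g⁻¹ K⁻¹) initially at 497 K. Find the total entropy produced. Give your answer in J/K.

Energy balance: T_f = (m₁c₁T₁ + m₂c₂T₂)/(m₁c₁ + m₂c₂) = 622.03 K.
ΔS₁ = m₁c₁ ln(T_f/T₁) = 127.71 × ln(622.03/827) = -36.37 J/K.
ΔS₂ = m₂c₂ ln(T_f/T₂) = 209.355 × ln(622.03/497) = 46.98 J/K.
ΔS_total = -36.37 + 46.98 = 10.6 J/K.

ΔS_total = 10.6 J/K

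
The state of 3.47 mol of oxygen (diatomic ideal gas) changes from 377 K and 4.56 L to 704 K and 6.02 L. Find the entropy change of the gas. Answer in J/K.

ΔS = 53.1 J/K

Entropy is a state function: ΔS = nC_V ln(T₂/T₁) + nR ln(V₂/V₁), with C_V = 5R/2 = 20.79 J mol⁻¹ K⁻¹ for a diatomic ideal gas.
ΔS = 3.47 × [20.79 × ln(704/377) + 8.314 × ln(6.02/4.56)] = 53.1 J/K.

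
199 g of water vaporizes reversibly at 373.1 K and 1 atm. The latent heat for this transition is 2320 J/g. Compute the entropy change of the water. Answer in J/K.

ΔS = 1240 J/K

Heat absorbed by the substance: Q = mL = 199 × 2320 = 461680 J.
At constant T, ΔS = Q_rev/T = 461680 / 373.1 = 1240 J/K.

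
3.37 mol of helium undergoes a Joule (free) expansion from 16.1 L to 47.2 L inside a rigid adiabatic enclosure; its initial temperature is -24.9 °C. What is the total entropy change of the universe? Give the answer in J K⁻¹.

ΔS_universe = 30.1 J/K

For an ideal gas in free expansion Q = 0 and W = 0, so T is unchanged.
Entropy is a state function; using a reversible isothermal path, ΔS_gas = nR ln(V₂/V₁) = 3.37 × 8.314 × ln(47.2/16.1) = 30.1 J/K.
The insulated surroundings exchange no heat, so ΔS_surr = 0 and ΔS_universe = ΔS_gas.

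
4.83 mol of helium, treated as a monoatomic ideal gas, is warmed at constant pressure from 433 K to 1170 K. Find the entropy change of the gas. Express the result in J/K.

At constant pressure, ΔS = nC_p ln(T₂/T₁) with C_p = 5R/2 = 20.79 J mol⁻¹ K⁻¹.
ΔS = 4.83 × 20.79 × ln(1170/433) = 99.8 J/K.

ΔS = 99.8 J/K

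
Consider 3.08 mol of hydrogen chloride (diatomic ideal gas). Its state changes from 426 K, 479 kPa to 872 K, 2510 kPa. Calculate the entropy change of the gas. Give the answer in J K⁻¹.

ΔS = 21.8 J/K

ΔS = nC_p ln(T₂/T₁) − nR ln(P₂/P₁), with C_p = 7R/2 = 29.1 J mol⁻¹ K⁻¹ for a diatomic ideal gas.
ΔS = 3.08 × [29.1 × ln(872/426) − 8.314 × ln(2510/479)] = 21.8 J/K.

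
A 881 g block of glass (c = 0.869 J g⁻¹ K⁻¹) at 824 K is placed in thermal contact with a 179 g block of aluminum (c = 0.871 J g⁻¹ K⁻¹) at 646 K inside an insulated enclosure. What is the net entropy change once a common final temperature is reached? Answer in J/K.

ΔS_total = 3.63 J/K

Energy balance: T_f = (m₁c₁T₁ + m₂c₂T₂)/(m₁c₁ + m₂c₂) = 793.88 K.
ΔS₁ = m₁c₁ ln(T_f/T₁) = 765.589 × ln(793.88/824) = -28.51 J/K.
ΔS₂ = m₂c₂ ln(T_f/T₂) = 155.909 × ln(793.88/646) = 32.14 J/K.
ΔS_total = -28.51 + 32.14 = 3.63 J/K.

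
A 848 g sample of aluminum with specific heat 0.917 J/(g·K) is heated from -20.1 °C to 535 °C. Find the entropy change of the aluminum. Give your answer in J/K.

In kelvin: T₁ = 253.05 K, T₂ = 808.15 K. ΔS = ∫dQ_rev/T = m c ln(T₂/T₁) = 848 × 0.917 × ln(808.15/253.05) = 903 J/K.

ΔS = 903 J/K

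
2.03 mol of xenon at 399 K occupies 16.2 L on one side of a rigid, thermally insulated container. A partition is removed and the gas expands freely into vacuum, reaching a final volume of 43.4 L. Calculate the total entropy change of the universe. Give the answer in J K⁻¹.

ΔS_universe = 16.6 J/K

No heat is exchanged and no work is done, so the ideal-gas temperature stays constant.
Entropy is a state function; using a reversible isothermal path, ΔS_gas = nR ln(V₂/V₁) = 2.03 × 8.314 × ln(43.4/16.2) = 16.6 J/K.
The insulated surroundings exchange no heat, so ΔS_surr = 0 and ΔS_universe = ΔS_gas.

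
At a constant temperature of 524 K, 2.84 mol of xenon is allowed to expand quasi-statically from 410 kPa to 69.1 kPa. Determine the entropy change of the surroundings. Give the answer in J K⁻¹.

ΔS_surr = -42 J/K

For an isothermal ideal gas ΔS_gas = nR ln(P₁/P₂) = 2.84 × 8.314 × ln(410/69.1) = 42 J/K.
The process is reversible, so ΔS_surr = −ΔS_gas = -42 J/K and ΔS_universe = 0.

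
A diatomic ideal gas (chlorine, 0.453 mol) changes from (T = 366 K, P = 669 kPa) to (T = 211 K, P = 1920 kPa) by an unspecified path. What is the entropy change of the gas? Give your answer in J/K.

ΔS = -11.2 J/K

ΔS = nC_p ln(T₂/T₁) − nR ln(P₂/P₁), with C_p = 7R/2 = 29.1 J mol⁻¹ K⁻¹ for a diatomic ideal gas.
ΔS = 0.453 × [29.1 × ln(211/366) − 8.314 × ln(1920/669)] = -11.2 J/K.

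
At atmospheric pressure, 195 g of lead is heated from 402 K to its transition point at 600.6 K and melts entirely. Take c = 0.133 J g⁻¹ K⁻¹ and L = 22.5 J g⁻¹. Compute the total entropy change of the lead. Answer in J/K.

ΔS = 17.7 J/K

Warming step: ΔS₁ = m c ln(T_tr/T_i) = 195 × 0.133 × ln(600.6/402) = 10.41 J/K.
Phase change: ΔS₂ = +mL/T_tr = 195 × 22.5 / 600.6 = 7.305 J/K.
ΔS_total = (10.41) + (7.305) = 17.7 J/K.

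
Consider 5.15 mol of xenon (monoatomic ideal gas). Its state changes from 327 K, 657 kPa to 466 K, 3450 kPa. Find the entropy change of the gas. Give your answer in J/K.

ΔS = -33.1 J/K

ΔS = nC_p ln(T₂/T₁) − nR ln(P₂/P₁), with C_p = 5R/2 = 20.79 J mol⁻¹ K⁻¹ for a monoatomic ideal gas.
ΔS = 5.15 × [20.79 × ln(466/327) − 8.314 × ln(3450/657)] = -33.1 J/K.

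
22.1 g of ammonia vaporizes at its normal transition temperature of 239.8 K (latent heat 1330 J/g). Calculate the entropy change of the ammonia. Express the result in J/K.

Heat absorbed by the substance: Q = mL = 22.1 × 1330 = 29393 J.
At constant T, ΔS = Q_rev/T = 29393 / 239.8 = 123 J/K.

ΔS = 123 J/K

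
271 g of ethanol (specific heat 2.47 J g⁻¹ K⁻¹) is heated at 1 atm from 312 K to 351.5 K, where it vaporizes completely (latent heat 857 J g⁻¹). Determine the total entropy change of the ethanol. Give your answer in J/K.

ΔS = 741 J/K

Warming step: ΔS₁ = m c ln(T_tr/T_i) = 271 × 2.47 × ln(351.5/312) = 79.793 J/K.
Phase change: ΔS₂ = +mL/T_tr = 271 × 857 / 351.5 = 660.73 J/K.
ΔS_total = (79.793) + (660.73) = 741 J/K.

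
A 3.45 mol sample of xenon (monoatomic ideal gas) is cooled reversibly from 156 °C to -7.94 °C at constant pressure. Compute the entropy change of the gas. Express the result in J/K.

In kelvin: T₁ = 429.15 K, T₂ = 265.21 K. At constant pressure, ΔS = nC_p ln(T₂/T₁) with C_p = 5R/2 = 20.79 J mol⁻¹ K⁻¹.
ΔS = 3.45 × 20.79 × ln(265.21/429.15) = -34.5 J/K.

ΔS = -34.5 J/K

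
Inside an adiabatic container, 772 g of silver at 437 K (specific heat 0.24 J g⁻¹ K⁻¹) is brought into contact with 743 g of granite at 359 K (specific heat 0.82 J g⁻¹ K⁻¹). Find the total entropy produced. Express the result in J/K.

Energy balance: T_f = (m₁c₁T₁ + m₂c₂T₂)/(m₁c₁ + m₂c₂) = 377.19 K.
ΔS₁ = m₁c₁ ln(T_f/T₁) = 185.28 × ln(377.19/437) = -27.27 J/K.
ΔS₂ = m₂c₂ ln(T_f/T₂) = 609.26 × ln(377.19/359) = 30.11 J/K.
ΔS_total = -27.27 + 30.11 = 2.84 J/K.

ΔS_total = 2.84 J/K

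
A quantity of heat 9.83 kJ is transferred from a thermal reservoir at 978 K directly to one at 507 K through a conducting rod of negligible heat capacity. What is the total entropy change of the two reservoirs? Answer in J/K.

ΔS_total = 9.34 J/K

ΔS_hot = −Q/T_H = −9830/978 = -10.05 J/K and ΔS_cold = +Q/T_C = 9830/507 = 19.39 J/K.
ΔS_total = -10.05 + 19.39 = 9.34 J/K, positive as the second law requires.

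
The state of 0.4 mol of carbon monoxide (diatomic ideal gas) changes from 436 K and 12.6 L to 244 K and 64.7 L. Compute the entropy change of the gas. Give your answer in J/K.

ΔS = 0.615 J/K

Entropy is a state function: ΔS = nC_V ln(T₂/T₁) + nR ln(V₂/V₁), with C_V = 5R/2 = 20.79 J mol⁻¹ K⁻¹ for a diatomic ideal gas.
ΔS = 0.4 × [20.79 × ln(244/436) + 8.314 × ln(64.7/12.6)] = 0.615 J/K.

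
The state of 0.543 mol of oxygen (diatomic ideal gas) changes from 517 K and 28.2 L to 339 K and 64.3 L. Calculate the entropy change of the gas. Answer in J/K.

Entropy is a state function: ΔS = nC_V ln(T₂/T₁) + nR ln(V₂/V₁), with C_V = 5R/2 = 20.79 J mol⁻¹ K⁻¹ for a diatomic ideal gas.
ΔS = 0.543 × [20.79 × ln(339/517) + 8.314 × ln(64.3/28.2)] = -1.04 J/K.

ΔS = -1.04 J/K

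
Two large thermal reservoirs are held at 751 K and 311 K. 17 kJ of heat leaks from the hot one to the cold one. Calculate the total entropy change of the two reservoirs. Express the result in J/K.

ΔS_hot = −Q/T_H = −17000/751 = -22.64 J/K and ΔS_cold = +Q/T_C = 17000/311 = 54.66 J/K.
ΔS_total = -22.64 + 54.66 = 32 J/K, positive as the second law requires.

ΔS_total = 32 J/K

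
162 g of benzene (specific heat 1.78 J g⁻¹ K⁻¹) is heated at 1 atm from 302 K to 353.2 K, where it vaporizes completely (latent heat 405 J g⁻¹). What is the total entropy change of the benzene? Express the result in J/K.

Warming step: ΔS₁ = m c ln(T_tr/T_i) = 162 × 1.78 × ln(353.2/302) = 45.16 J/K.
Phase change: ΔS₂ = +mL/T_tr = 162 × 405 / 353.2 = 185.8 J/K.
ΔS_total = (45.16) + (185.8) = 231 J/K.

ΔS = 231 J/K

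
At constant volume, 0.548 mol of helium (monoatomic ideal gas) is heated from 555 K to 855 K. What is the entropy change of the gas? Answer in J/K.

ΔS = 2.95 J/K

At constant volume, ΔS = nC_V ln(T₂/T₁) with C_V = 3R/2 = 12.47 J mol⁻¹ K⁻¹.
ΔS = 0.548 × 12.47 × ln(855/555) = 2.95 J/K.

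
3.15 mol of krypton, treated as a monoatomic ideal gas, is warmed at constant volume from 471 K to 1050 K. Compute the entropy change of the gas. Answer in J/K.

ΔS = 31.5 J/K

At constant volume, ΔS = nC_V ln(T₂/T₁) with C_V = 3R/2 = 12.47 J mol⁻¹ K⁻¹.
ΔS = 3.15 × 12.47 × ln(1050/471) = 31.5 J/K.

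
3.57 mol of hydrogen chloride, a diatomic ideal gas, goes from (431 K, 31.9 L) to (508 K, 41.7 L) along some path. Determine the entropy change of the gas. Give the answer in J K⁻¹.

ΔS = 20.1 J/K

Entropy is a state function: ΔS = nC_V ln(T₂/T₁) + nR ln(V₂/V₁), with C_V = 5R/2 = 20.79 J mol⁻¹ K⁻¹ for a diatomic ideal gas.
ΔS = 3.57 × [20.79 × ln(508/431) + 8.314 × ln(41.7/31.9)] = 20.1 J/K.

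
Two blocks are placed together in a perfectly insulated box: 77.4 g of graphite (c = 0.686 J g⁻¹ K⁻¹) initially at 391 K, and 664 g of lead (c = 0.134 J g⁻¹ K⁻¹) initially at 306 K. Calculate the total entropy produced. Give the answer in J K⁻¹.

ΔS_total = 1.02 J/K

Energy balance: T_f = (m₁c₁T₁ + m₂c₂T₂)/(m₁c₁ + m₂c₂) = 337.77 K.
ΔS₁ = m₁c₁ ln(T_f/T₁) = 53.0964 × ln(337.77/391) = -7.771 J/K.
ΔS₂ = m₂c₂ ln(T_f/T₂) = 88.976 × ln(337.77/306) = 8.788 J/K.
ΔS_total = -7.771 + 8.788 = 1.02 J/K.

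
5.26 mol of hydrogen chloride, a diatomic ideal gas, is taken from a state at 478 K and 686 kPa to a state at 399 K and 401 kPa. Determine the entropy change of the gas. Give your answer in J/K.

ΔS = -4.17 J/K

ΔS = nC_p ln(T₂/T₁) − nR ln(P₂/P₁), with C_p = 7R/2 = 29.1 J mol⁻¹ K⁻¹ for a diatomic ideal gas.
ΔS = 5.26 × [29.1 × ln(399/478) − 8.314 × ln(401/686)] = -4.17 J/K.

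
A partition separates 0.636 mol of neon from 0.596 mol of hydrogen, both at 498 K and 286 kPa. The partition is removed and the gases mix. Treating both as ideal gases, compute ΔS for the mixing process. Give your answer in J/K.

Mole fractions: x_A = 0.636/1.23 = 0.516, x_B = 0.484.
ΔS_mix = −R(n_A ln x_A + n_B ln x_B) = −8.314 × (0.636 ln 0.516 + 0.596 ln 0.484) = 7.09 J/K.

ΔS_mix = 7.09 J/K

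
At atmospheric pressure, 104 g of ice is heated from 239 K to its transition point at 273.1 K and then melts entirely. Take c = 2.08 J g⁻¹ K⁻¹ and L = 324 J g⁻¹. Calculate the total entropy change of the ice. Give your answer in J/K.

ΔS = 152 J/K

Warming step: ΔS₁ = m c ln(T_tr/T_i) = 104 × 2.08 × ln(273.1/239) = 28.85 J/K.
Phase change: ΔS₂ = +mL/T_tr = 104 × 324 / 273.1 = 123.4 J/K.
ΔS_total = (28.85) + (123.4) = 152 J/K.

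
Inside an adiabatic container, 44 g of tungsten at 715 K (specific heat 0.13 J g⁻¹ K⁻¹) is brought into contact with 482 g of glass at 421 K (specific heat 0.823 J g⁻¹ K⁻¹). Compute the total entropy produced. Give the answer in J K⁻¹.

Energy balance: T_f = (m₁c₁T₁ + m₂c₂T₂)/(m₁c₁ + m₂c₂) = 425.18 K.
ΔS₁ = m₁c₁ ln(T_f/T₁) = 5.72 × ln(425.18/715) = -2.973 J/K.
ΔS₂ = m₂c₂ ln(T_f/T₂) = 396.686 × ln(425.18/421) = 3.918 J/K.
ΔS_total = -2.973 + 3.918 = 0.945 J/K.

ΔS_total = 0.945 J/K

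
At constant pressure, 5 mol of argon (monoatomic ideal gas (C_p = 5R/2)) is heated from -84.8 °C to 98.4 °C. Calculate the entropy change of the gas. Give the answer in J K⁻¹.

In kelvin: T₁ = 188.35 K, T₂ = 371.55 K. At constant pressure, ΔS = nC_p ln(T₂/T₁) with C_p = 5R/2 = 20.79 J mol⁻¹ K⁻¹.
ΔS = 5 × 20.79 × ln(371.55/188.35) = 70.6 J/K.

ΔS = 70.6 J/K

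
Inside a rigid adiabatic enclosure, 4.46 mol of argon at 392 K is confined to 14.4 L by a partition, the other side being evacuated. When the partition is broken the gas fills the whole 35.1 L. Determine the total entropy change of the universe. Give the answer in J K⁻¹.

No heat is exchanged and no work is done, so the ideal-gas temperature stays constant.
Entropy is a state function; using a reversible isothermal path, ΔS_gas = nR ln(V₂/V₁) = 4.46 × 8.314 × ln(35.1/14.4) = 33 J/K.
The insulated surroundings exchange no heat, so ΔS_surr = 0 and ΔS_universe = ΔS_gas.

ΔS_universe = 33 J/K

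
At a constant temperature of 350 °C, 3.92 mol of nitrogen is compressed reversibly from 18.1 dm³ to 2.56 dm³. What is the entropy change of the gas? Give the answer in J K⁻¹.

ΔS_gas = -63.7 J/K

For an isothermal ideal gas ΔS_gas = nR ln(V₂/V₁) = 3.92 × 8.314 × ln(2.56/18.1) = -63.7 J/K.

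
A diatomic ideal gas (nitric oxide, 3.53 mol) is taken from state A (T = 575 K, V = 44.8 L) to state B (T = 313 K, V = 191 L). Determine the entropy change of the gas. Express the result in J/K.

ΔS = -2.06 J/K

Entropy is a state function: ΔS = nC_V ln(T₂/T₁) + nR ln(V₂/V₁), with C_V = 5R/2 = 20.79 J mol⁻¹ K⁻¹ for a diatomic ideal gas.
ΔS = 3.53 × [20.79 × ln(313/575) + 8.314 × ln(191/44.8)] = -2.06 J/K.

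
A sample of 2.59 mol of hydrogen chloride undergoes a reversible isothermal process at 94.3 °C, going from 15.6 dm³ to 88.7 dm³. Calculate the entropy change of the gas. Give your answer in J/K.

ΔS_gas = 37.4 J/K

For an isothermal ideal gas ΔS_gas = nR ln(V₂/V₁) = 2.59 × 8.314 × ln(88.7/15.6) = 37.4 J/K.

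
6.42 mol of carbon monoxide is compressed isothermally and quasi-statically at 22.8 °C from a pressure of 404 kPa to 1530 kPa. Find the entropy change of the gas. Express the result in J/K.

ΔS_gas = -71.1 J/K

For an isothermal ideal gas ΔS_gas = nR ln(P₁/P₂) = 6.42 × 8.314 × ln(404/1530) = -71.1 J/K.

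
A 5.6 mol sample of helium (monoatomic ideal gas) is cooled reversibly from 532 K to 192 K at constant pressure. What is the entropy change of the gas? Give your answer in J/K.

ΔS = -119 J/K

At constant pressure, ΔS = nC_p ln(T₂/T₁) with C_p = 5R/2 = 20.79 J mol⁻¹ K⁻¹.
ΔS = 5.6 × 20.79 × ln(192/532) = -119 J/K.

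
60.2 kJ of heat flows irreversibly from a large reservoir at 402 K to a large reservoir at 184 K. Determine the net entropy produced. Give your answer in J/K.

ΔS_hot = −Q/T_H = −60200/402 = -149.8 J/K and ΔS_cold = +Q/T_C = 60200/184 = 327.2 J/K.
ΔS_total = -149.8 + 327.2 = 177 J/K, positive as the second law requires.

ΔS_total = 177 J/K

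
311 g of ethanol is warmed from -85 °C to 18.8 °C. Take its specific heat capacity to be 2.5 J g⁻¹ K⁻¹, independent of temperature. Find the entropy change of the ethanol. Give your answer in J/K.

In kelvin: T₁ = 188.15 K, T₂ = 291.95 K. ΔS = ∫dQ_rev/T = m c ln(T₂/T₁) = 311 × 2.5 × ln(291.95/188.15) = 342 J/K.

ΔS = 342 J/K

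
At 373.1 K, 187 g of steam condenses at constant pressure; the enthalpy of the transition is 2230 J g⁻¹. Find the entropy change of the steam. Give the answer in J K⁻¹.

ΔS = -1120 J/K

Heat released by the substance: Q = −mL = −187 × 2230 = −417010 J.
At constant T, ΔS = Q_rev/T = −417010 / 373.1 = -1120 J/K.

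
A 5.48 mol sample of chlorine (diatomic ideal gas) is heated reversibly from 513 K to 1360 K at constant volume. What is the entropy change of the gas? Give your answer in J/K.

ΔS = 111 J/K

At constant volume, ΔS = nC_V ln(T₂/T₁) with C_V = 5R/2 = 20.79 J mol⁻¹ K⁻¹.
ΔS = 5.48 × 20.79 × ln(1360/513) = 111 J/K.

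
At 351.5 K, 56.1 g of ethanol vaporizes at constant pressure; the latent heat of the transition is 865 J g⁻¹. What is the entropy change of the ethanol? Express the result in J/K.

ΔS = 138 J/K

Heat absorbed by the substance: Q = mL = 56.1 × 865 = 48526.5 J.
At constant T, ΔS = Q_rev/T = 48526.5 / 351.5 = 138 J/K.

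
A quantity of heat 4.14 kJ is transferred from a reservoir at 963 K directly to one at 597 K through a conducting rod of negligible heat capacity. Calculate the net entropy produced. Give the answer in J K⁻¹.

ΔS_hot = −Q/T_H = −4140/963 = -4.299 J/K and ΔS_cold = +Q/T_C = 4140/597 = 6.935 J/K.
ΔS_total = -4.299 + 6.935 = 2.64 J/K, positive as the second law requires.

ΔS_total = 2.64 J/K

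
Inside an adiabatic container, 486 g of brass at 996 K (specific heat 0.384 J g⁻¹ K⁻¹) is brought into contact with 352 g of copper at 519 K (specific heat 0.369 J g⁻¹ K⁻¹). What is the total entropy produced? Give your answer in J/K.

Energy balance: T_f = (m₁c₁T₁ + m₂c₂T₂)/(m₁c₁ + m₂c₂) = 800.25 K.
ΔS₁ = m₁c₁ ln(T_f/T₁) = 186.624 × ln(800.25/996) = -40.84 J/K.
ΔS₂ = m₂c₂ ln(T_f/T₂) = 129.888 × ln(800.25/519) = 56.24 J/K.
ΔS_total = -40.84 + 56.24 = 15.4 J/K.

ΔS_total = 15.4 J/K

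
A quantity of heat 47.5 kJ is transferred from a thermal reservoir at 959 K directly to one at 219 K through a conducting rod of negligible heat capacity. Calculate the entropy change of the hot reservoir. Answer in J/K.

The hot reservoir loses heat Q, so ΔS_hot = −Q/T_H = −47500/959 = -49.5 J/K.

ΔS_hot = -49.5 J/K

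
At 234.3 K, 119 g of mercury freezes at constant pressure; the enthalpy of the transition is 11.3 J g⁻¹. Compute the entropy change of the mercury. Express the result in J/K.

ΔS = -5.74 J/K

Heat released by the substance: Q = −mL = −119 × 11.3 = −1344.7 J.
At constant T, ΔS = Q_rev/T = −1344.7 / 234.3 = -5.74 J/K.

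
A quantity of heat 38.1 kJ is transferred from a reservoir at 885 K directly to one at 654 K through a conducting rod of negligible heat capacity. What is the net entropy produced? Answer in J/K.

ΔS_hot = −Q/T_H = −38100/885 = -43.05 J/K and ΔS_cold = +Q/T_C = 38100/654 = 58.26 J/K.
ΔS_total = -43.05 + 58.26 = 15.2 J/K, positive as the second law requires.

ΔS_total = 15.2 J/K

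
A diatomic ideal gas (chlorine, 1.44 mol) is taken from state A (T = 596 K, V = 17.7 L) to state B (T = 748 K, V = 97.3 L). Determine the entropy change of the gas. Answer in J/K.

ΔS = 27.2 J/K

Entropy is a state function: ΔS = nC_V ln(T₂/T₁) + nR ln(V₂/V₁), with C_V = 5R/2 = 20.79 J mol⁻¹ K⁻¹ for a diatomic ideal gas.
ΔS = 1.44 × [20.79 × ln(748/596) + 8.314 × ln(97.3/17.7)] = 27.2 J/K.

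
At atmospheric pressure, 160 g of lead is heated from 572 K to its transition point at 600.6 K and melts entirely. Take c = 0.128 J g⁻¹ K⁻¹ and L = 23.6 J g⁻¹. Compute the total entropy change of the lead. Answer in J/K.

ΔS = 7.29 J/K

Warming step: ΔS₁ = m c ln(T_tr/T_i) = 160 × 0.128 × ln(600.6/572) = 0.9992 J/K.
Phase change: ΔS₂ = +mL/T_tr = 160 × 23.6 / 600.6 = 6.287 J/K.
ΔS_total = (0.9992) + (6.287) = 7.29 J/K.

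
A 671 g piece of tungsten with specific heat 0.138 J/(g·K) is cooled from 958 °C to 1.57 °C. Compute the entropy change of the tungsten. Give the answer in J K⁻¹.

ΔS = -139 J/K

In kelvin: T₁ = 1231.15 K, T₂ = 274.72 K. ΔS = ∫dQ_rev/T = m c ln(T₂/T₁) = 671 × 0.138 × ln(274.72/1231.15) = -139 J/K.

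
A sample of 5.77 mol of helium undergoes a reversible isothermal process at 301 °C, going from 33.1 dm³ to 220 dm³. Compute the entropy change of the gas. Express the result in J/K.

ΔS_gas = 90.9 J/K

For an isothermal ideal gas ΔS_gas = nR ln(V₂/V₁) = 5.77 × 8.314 × ln(220/33.1) = 90.9 J/K.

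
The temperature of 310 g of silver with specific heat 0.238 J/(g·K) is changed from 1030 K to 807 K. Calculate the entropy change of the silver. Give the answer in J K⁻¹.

ΔS = -18 J/K

ΔS = ∫dQ_rev/T = m c ln(T₂/T₁) = 310 × 0.238 × ln(807/1030) = -18 J/K.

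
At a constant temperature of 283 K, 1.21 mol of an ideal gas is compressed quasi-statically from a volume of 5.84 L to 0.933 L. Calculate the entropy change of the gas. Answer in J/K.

For an isothermal ideal gas ΔS_gas = nR ln(V₂/V₁) = 1.21 × 8.314 × ln(0.933/5.84) = -18.5 J/K.

ΔS_gas = -18.5 J/K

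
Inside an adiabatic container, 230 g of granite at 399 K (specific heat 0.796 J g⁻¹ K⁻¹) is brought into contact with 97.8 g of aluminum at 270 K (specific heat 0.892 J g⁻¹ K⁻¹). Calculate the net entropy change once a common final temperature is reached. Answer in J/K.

Energy balance: T_f = (m₁c₁T₁ + m₂c₂T₂)/(m₁c₁ + m₂c₂) = 357.37 K.
ΔS₁ = m₁c₁ ln(T_f/T₁) = 183.08 × ln(357.37/399) = -20.174 J/K.
ΔS₂ = m₂c₂ ln(T_f/T₂) = 87.2376 × ln(357.37/270) = 24.457 J/K.
ΔS_total = -20.174 + 24.457 = 4.28 J/K.

ΔS_total = 4.28 J/K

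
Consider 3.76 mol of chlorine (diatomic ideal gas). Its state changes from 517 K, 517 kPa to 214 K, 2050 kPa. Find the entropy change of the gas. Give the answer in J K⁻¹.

ΔS = -140 J/K

ΔS = nC_p ln(T₂/T₁) − nR ln(P₂/P₁), with C_p = 7R/2 = 29.1 J mol⁻¹ K⁻¹ for a diatomic ideal gas.
ΔS = 3.76 × [29.1 × ln(214/517) − 8.314 × ln(2050/517)] = -140 J/K.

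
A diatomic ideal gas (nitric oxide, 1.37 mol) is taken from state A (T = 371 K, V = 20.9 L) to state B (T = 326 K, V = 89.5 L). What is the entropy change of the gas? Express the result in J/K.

ΔS = 12.9 J/K

Entropy is a state function: ΔS = nC_V ln(T₂/T₁) + nR ln(V₂/V₁), with C_V = 5R/2 = 20.79 J mol⁻¹ K⁻¹ for a diatomic ideal gas.
ΔS = 1.37 × [20.79 × ln(326/371) + 8.314 × ln(89.5/20.9)] = 12.9 J/K.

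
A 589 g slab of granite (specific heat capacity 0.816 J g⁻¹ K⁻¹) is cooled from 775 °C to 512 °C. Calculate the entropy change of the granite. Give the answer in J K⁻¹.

ΔS = -139 J/K

In kelvin: T₁ = 1048.15 K, T₂ = 785.15 K. ΔS = ∫dQ_rev/T = m c ln(T₂/T₁) = 589 × 0.816 × ln(785.15/1048.15) = -139 J/K.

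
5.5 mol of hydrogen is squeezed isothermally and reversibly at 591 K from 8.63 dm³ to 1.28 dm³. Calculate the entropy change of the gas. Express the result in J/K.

For an isothermal ideal gas ΔS_gas = nR ln(V₂/V₁) = 5.5 × 8.314 × ln(1.28/8.63) = -87.3 J/K.

ΔS_gas = -87.3 J/K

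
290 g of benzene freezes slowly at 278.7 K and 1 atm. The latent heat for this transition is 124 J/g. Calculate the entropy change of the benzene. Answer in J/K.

Heat released by the substance: Q = −mL = −290 × 124 = −35960 J.
At constant T, ΔS = Q_rev/T = −35960 / 278.7 = -129 J/K.

ΔS = -129 J/K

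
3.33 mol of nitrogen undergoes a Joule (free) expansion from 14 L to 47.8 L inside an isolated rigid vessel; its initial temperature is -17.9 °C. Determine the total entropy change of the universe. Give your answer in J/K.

No heat is exchanged and no work is done, so the ideal-gas temperature stays constant.
Entropy is a state function; using a reversible isothermal path, ΔS_gas = nR ln(V₂/V₁) = 3.33 × 8.314 × ln(47.8/14) = 34 J/K.
The insulated surroundings exchange no heat, so ΔS_surr = 0 and ΔS_universe = ΔS_gas.

ΔS_universe = 34 J/K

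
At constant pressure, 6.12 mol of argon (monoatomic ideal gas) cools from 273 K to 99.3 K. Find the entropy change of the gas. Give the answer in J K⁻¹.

At constant pressure, ΔS = nC_p ln(T₂/T₁) with C_p = 5R/2 = 20.79 J mol⁻¹ K⁻¹.
ΔS = 6.12 × 20.79 × ln(99.3/273) = -129 J/K.

ΔS = -129 J/K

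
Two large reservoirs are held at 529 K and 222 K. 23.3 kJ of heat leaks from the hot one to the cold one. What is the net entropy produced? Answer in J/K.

ΔS_hot = −Q/T_H = −23300/529 = -44.045 J/K and ΔS_cold = +Q/T_C = 23300/222 = 104.95 J/K.
ΔS_total = -44.045 + 104.95 = 60.9 J/K, positive as the second law requires.

ΔS_total = 60.9 J/K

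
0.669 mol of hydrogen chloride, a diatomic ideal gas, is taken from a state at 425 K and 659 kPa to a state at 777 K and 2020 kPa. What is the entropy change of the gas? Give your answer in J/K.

ΔS = nC_p ln(T₂/T₁) − nR ln(P₂/P₁), with C_p = 7R/2 = 29.1 J mol⁻¹ K⁻¹ for a diatomic ideal gas.
ΔS = 0.669 × [29.1 × ln(777/425) − 8.314 × ln(2020/659)] = 5.52 J/K.

ΔS = 5.52 J/K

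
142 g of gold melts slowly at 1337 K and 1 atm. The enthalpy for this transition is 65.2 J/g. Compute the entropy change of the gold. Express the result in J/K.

ΔS = 6.92 J/K

Heat absorbed by the substance: Q = mL = 142 × 65.2 = 9258.4 J.
At constant T, ΔS = Q_rev/T = 9258.4 / 1337 = 6.92 J/K.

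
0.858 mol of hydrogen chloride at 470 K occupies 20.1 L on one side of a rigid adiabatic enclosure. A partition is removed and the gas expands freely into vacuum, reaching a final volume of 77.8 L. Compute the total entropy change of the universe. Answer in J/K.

No heat is exchanged and no work is done, so the ideal-gas temperature stays constant.
Entropy is a state function; using a reversible isothermal path, ΔS_gas = nR ln(V₂/V₁) = 0.858 × 8.314 × ln(77.8/20.1) = 9.65 J/K.
The insulated surroundings exchange no heat, so ΔS_surr = 0 and ΔS_universe = ΔS_gas.

ΔS_universe = 9.65 J/K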